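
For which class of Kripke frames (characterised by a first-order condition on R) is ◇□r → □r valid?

The Euclidean property

Replacing r by ¬r and contraposing gives the equivalent schema ◇r → □◇r.
Suppose ◇r→□◇r is valid. Take Rxy, Rxz and set V(r)={y}. Then ◇r at x, so □◇r at x, so ◇r at z, so some w with Rzw has r; w=y, i.e. Rzy. By symmetry of the argument, Ryz.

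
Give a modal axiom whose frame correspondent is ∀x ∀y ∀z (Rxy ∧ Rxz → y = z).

A defining formula is ◇ψ → □ψ (the CD axiom).
Suppose ◇ψ→□ψ is valid. Take Rxy, Rxz and set V(ψ)={y}. Then ◇ψ at x, so □ψ at x, so ψ at z, i.e. z=y.

◇ψ → □ψ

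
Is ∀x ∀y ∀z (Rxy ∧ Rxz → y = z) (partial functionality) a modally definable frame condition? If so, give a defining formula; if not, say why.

Yes — defined by ◇r → □r

This is a Sahlqvist condition; the CD axiom ◇r → □r defines it.
Suppose ◇r→□r is valid. Take Rxy, Rxz and set V(r)={y}. Then ◇r at x, so □r at x, so r at z, i.e. z=y.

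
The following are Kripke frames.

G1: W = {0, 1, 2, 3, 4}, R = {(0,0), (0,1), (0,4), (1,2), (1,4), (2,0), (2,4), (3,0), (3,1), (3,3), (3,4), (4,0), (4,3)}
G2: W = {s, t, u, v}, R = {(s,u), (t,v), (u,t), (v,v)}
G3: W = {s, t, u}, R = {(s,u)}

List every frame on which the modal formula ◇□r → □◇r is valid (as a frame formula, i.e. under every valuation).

G2

Frame correspondent (Sahlqvist): ∀x ∀y ∀z (Rxy ∧ Rxz → ∃w (Ryw ∧ Rzw)) — i.e. convergence.
G1: fails — R01 and R04 but 1 and 4 have no common successor.
G2: holds.
G3: fails — Rsu and Rsu but u and u have no common successor.
Valid on: G2.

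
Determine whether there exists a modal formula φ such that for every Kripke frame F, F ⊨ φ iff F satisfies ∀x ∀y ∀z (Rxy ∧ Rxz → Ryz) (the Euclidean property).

Yes: it is the Euclidean property, defined by the 5 schema ◇q → □◇q.
Suppose ◇q→□◇q is valid. Take Rxy, Rxz and set V(q)={y}. Then ◇q at x, so □◇q at x, so ◇q at z, so some w with Rzw has q; w=y, i.e. Rzy. By symmetry of the argument, Ryz.

Yes — defined by ◇q → □◇q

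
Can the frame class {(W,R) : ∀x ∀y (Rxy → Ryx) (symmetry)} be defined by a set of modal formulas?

Definable; p → □◇p defines it

This is a Sahlqvist condition; the B axiom p → □◇p defines it.
Suppose p→□◇p is valid. Take Rxy and set V(p)={x}. Then p at x, so □◇p at x, so ◇p at y, so some z with Ryz has p; z=x, i.e. Ryx.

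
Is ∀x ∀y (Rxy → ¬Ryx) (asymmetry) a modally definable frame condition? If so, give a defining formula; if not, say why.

Not modally definable

Modal frame validity is preserved under surjective bounded morphisms.
The 3-cycle (worlds 0,1,2 with 0→1→2→0) is asymmetric. Mapping every world to a single reflexive point • is a surjective bounded morphism, and the reflexive point is not asymmetric (R•• but asymmetry requires ¬R••).
Hence asymmetry is not modally definable.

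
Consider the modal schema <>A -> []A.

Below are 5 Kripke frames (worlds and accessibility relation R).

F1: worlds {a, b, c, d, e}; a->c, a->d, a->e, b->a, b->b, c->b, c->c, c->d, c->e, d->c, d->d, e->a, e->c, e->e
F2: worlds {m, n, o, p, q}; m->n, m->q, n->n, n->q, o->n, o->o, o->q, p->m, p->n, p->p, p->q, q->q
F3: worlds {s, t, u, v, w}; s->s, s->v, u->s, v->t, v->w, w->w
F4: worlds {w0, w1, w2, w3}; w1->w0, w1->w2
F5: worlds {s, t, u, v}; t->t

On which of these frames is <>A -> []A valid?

Frame correspondent (Sahlqvist): forall x forall y forall z (Rxy & Rxz -> y = z) — i.e. partial functionality.
F1: fails — a sees both c and d.
F2: fails — m sees both n and q.
F3: fails — s sees both s and v.
F4: fails — w1 sees both w0 and w2.
F5: condition met.

F5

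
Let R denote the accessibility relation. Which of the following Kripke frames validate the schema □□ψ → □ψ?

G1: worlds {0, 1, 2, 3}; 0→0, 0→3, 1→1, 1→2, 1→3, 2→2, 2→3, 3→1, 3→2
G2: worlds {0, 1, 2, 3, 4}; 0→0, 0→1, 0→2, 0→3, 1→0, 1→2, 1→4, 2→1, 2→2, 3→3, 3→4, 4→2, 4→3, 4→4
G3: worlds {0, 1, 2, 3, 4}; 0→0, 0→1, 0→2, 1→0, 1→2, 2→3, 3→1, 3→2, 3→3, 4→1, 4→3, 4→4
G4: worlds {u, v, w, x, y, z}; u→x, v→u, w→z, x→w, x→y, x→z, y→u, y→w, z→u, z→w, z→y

G1, G2, G3

Frame correspondent (Sahlqvist): ∀x ∀y (Rxy → ∃z (Rxz ∧ Rzy)) — i.e. density.
G1: ✓.
G2: ✓.
G3: ✓.
G4: fails — Rvu but no t with Rvt and Rtu.
Valid on: G1, G2, G3.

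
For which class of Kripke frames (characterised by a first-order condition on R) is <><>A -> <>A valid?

Transitivity

Replacing A by ¬A and contraposing gives the equivalent schema □A → □□A.
Suppose □A→□□A is valid. Take Rxy, Ryz and set V(A)={w : Rxw}. Then □A at x, so □□A at x, so □A at y, so A at z, i.e. Rxz.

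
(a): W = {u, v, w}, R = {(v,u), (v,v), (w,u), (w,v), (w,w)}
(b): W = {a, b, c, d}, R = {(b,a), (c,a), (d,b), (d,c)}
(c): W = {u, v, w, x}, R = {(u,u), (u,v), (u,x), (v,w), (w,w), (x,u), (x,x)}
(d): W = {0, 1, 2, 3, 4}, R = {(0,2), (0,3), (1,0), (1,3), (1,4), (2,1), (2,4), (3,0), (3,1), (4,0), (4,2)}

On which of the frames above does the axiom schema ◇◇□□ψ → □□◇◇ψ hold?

(d)

The schema corresponds to a generalized confluence (Geach) condition: ∀x ∀y ∀z ((xR²y ∧ xR²z) → ∃w (yR²w ∧ zR²w)).
(a): fails — vR²u, vR²u but no t with uR²t and uR²t.
(b): fails — dR²a, dR²a but no w with aR²w and aR²w.
(c): fails — uR²v, uR²x but no t with vR²t and xR²t.
(d): ✓.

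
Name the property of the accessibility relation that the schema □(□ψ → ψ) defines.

Shift-reflexivity

This schema is the T□ axiom.
It corresponds to shift-reflexivity: ∀x ∀y (Rxy → Ryy).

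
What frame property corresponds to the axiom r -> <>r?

This is frame-equivalent to □r → r (substitute ¬r for r and contrapose).
Suppose □r→r is valid. At any x set V(r)={w : Rxw}. Then □r holds at x, so r holds at x, i.e. Rxx.

reflexivity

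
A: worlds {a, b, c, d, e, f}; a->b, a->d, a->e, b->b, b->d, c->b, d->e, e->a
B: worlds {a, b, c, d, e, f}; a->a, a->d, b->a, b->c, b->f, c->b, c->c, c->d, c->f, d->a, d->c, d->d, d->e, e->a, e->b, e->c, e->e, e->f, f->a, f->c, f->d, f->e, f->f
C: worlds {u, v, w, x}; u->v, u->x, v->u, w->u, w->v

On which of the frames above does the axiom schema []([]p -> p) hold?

This is the axiom for shift-reflexivity; its first-order frame correspondent is forall x forall y (Rxy -> Ryy).
A: fails — Rea but not Raa.
B: fails — Rcb but not Rbb.
C: fails — Ruv but not Rvv.
Valid on no frame.

none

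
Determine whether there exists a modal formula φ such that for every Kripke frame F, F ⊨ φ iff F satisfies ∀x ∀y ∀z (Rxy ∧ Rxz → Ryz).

Yes, by ◇q → □◇q

This is a Sahlqvist condition; the 5 axiom ◇q → □◇q defines it.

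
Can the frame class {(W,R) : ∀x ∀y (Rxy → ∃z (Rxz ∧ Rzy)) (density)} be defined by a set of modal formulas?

This is a Sahlqvist condition; the C4 axiom □□p → □p defines it.
Suppose □□p→□p is valid. Take Rxy and set V(p)={w : xR²w}. Then □□p at x, so □p at x, so p at y, i.e. ∃z(Rxz∧Rzy).

Definable; □□p → □p defines it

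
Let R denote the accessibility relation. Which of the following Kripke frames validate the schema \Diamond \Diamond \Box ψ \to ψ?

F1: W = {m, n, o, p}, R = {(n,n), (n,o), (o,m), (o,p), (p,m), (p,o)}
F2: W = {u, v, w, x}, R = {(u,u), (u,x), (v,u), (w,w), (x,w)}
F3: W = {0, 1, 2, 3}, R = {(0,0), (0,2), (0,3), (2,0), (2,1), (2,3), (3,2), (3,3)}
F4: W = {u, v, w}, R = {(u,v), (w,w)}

This is the axiom for a generalized confluence (Geach) condition; its first-order frame correspondent is \forall x \forall y (x R^2 y \to \exists w (yRw \wedge x = w)).
F1: fails — nR²m but no w with mRw and n=w.
F2: fails — uR²w but no t with wRt and u=t.
F3: fails — 0R²1 but no w with 1Rw and 0=w.
F4: satisfies the condition.

F4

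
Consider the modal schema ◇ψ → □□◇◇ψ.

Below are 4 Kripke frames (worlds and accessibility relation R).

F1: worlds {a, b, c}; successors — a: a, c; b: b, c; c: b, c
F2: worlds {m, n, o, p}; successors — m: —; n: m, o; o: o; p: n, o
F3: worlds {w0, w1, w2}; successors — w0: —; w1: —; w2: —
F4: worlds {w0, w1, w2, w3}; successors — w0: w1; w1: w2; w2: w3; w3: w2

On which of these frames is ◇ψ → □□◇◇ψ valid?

This is the axiom for a generalized confluence (Geach) condition; its first-order frame correspondent is ∀x ∀y ∀z ((xRy ∧ xR²z) → ∃w (y = w ∧ zR²w)).
F1: fails — aRa, aR²b but no w with a=w and bR²w.
F2: fails — nRm, nR²o but no w with m=w and oR²w.
F3: condition met.
F4: fails — w0Rw1, w0R²w2 but no w with w1=w and w2R²w.
Valid on: F3.

F3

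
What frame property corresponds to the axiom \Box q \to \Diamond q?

seriality: \forall x \exists y Rxy

Suppose □q→◇q is valid. At any x set V(q)=W. Then □q at x, so ◇q at x, so x has a successor.
Conversely, on a frame with seriality the schema holds at every world under every valuation.
Frame condition: \forall x \exists y Rxy.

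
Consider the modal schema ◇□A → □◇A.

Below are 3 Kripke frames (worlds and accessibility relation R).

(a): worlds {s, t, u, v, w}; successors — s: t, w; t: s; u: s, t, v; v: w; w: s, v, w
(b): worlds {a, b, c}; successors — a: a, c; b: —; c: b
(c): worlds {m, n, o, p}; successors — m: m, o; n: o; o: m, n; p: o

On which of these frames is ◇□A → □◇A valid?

(c)

This is the axiom for convergence; its first-order frame correspondent is ∀x ∀y ∀z (Rxy ∧ Rxz → ∃w (Ryw ∧ Rzw)).
(a): fails — Ruv and Rut but v and t have no common successor.
(b): fails — Raa and Rac but a and c have no common successor.
(c): ✓.
Valid on: (c).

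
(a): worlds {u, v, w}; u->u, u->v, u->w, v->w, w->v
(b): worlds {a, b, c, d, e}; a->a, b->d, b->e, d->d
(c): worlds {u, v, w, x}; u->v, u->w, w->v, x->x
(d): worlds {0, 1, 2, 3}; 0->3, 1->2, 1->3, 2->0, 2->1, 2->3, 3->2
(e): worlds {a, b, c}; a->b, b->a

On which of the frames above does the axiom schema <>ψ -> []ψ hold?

This is the axiom for partial functionality; its first-order frame correspondent is forall x forall y forall z (Rxy & Rxz -> y = z).
(a): fails — u sees both u and v.
(b): fails — b sees both d and e.
(c): fails — u sees both v and w.
(d): fails — 1 sees both 2 and 3.
(e): satisfies the condition.

(e)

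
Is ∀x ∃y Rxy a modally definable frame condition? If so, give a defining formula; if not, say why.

Yes: it is seriality, defined by the D schema □r → ◇r.

Yes — defined by □r → ◇r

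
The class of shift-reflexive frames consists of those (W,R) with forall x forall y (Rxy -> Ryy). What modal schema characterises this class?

□(□q → q)

A defining formula is □(□q → q) (the T□ axiom).
Suppose □(□q→q) is valid. Take Rxy and set V(q)={w : Ryw}. Then at y, □q holds; since □(□q→q) at x, □q→q at y, so q at y, i.e. Ryy.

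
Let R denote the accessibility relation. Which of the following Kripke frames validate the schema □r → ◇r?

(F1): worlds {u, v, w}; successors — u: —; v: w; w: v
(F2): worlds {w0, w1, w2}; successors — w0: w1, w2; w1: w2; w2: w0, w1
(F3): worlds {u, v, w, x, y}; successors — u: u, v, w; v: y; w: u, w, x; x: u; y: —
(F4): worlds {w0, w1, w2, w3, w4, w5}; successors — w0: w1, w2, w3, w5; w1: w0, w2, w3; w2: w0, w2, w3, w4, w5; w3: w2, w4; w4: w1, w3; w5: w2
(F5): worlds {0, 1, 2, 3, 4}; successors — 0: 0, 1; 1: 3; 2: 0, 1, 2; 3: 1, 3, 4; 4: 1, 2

Frame correspondent (Sahlqvist): ∀x ∃y Rxy — i.e. seriality.
(F1): fails — world u has no successor.
(F2): holds.
(F3): fails — world y has no successor.
(F4): holds.
(F5): holds.
Valid on: (F2), (F4), (F5).

(F2), (F4), (F5)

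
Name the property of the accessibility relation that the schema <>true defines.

seriality: forall x exists y Rxy

◇⊤ holds at w iff w has a successor, so frame-validity of ◇⊤ is exactly seriality. Equivalently via □A → ◇A:
Suppose □A→◇A is valid. At any x set V(A)=W. Then □A at x, so ◇A at x, so x has a successor.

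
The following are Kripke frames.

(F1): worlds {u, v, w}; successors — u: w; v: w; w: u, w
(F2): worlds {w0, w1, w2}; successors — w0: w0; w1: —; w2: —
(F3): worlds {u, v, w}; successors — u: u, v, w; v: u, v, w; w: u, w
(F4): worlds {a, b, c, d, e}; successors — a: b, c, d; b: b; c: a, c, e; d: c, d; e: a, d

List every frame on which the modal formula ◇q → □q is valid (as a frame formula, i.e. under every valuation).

(F2)

This is the axiom for partial functionality; its first-order frame correspondent is ∀x ∀y ∀z (Rxy ∧ Rxz → y = z).
(F1): fails — w sees both u and w.
(F2): ✓.
(F3): fails — u sees both u and v.
(F4): fails — a sees both b and c.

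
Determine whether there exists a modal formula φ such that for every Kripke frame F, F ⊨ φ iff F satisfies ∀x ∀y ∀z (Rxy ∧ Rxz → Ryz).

This is a Sahlqvist condition; the 5 axiom ◇p → □◇p defines it.
Suppose ◇p→□◇p is valid. Take Rxy, Rxz and set V(p)={y}. Then ◇p at x, so □◇p at x, so ◇p at z, so some w with Rzw has p; w=y, i.e. Rzy. By symmetry of the argument, Ryz.

Yes, by ◇p → □◇p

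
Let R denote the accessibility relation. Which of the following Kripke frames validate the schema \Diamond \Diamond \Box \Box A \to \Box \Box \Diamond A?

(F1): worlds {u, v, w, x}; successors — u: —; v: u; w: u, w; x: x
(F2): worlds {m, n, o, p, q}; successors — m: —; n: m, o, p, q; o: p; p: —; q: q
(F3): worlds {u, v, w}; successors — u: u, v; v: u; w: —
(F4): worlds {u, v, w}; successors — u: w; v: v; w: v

Frame correspondent (Sahlqvist): \forall x \forall y \forall z ((x R^2 y \wedge x R^2 z) \to \exists w (y R^2 w \wedge zRw)) — i.e. a generalized confluence (Geach) condition.
(F1): fails — wR²u, wR²u but no t with uR²t and uRt.
(F2): fails — nR²p, nR²p but no w with pR²w and pRw.
(F3): ✓.
(F4): ✓.

(F3), (F4)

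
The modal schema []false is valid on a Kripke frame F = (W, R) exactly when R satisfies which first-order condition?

Emptiness of R

□⊥ is valid iff no world has any successor (otherwise □⊥ fails at any world with one).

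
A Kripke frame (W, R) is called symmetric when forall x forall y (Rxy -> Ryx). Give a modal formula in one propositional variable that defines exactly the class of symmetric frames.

The condition is symmetry. The B schema ψ → □◇ψ defines it.

ψ → □◇ψ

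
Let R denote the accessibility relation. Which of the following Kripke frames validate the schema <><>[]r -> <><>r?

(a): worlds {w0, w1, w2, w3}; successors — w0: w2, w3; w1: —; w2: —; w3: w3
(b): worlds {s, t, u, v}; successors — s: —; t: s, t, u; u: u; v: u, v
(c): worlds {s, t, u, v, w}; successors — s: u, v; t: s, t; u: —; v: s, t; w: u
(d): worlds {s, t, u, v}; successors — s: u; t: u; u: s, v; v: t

This is the axiom for a generalized confluence (Geach) condition; its first-order frame correspondent is forall x forall y (x R^2 y -> exists w (yRw & x R^2 w)).
(a): ✓.
(b): fails — tR²s but no w with sRw and tR²w.
(c): fails — sR²s but no w* with sRw* and sR²w*.
(d): fails — sR²s but no w with sRw and sR²w.

(a)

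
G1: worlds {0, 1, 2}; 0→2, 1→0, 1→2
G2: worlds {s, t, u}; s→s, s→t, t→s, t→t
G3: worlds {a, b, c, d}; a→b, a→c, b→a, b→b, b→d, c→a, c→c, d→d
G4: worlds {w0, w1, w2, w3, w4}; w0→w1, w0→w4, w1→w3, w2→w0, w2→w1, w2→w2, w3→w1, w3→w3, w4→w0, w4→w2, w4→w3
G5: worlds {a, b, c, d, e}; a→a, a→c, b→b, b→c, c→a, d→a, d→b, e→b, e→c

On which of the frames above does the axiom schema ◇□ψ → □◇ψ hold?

This is the axiom for convergence; its first-order frame correspondent is ∀x ∀y ∀z (Rxy ∧ Rxz → ∃w (Ryw ∧ Rzw)).
G1: fails — R02 and R02 but 2 and 2 have no common successor.
G2: satisfies the condition.
G3: fails — Rba and Rbd but a and d have no common successor.
G4: fails — Rw2w1 and Rw2w2 but w1 and w2 have no common successor.
G5: fails — Rbc and Rbb but c and b have no common successor.
Valid on: G2.

G2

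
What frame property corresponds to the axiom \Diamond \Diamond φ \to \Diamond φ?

transitivity

Replacing φ by ¬φ and contraposing gives the equivalent schema □φ → □□φ.
Suppose □φ→□□φ is valid. Take Rxy, Ryz and set V(φ)={w : Rxw}. Then □φ at x, so □□φ at x, so □φ at y, so φ at z, i.e. Rxz.
The converse is a direct semantic check.
Frame condition: \forall x \forall y \forall z (Rxy \wedge Ryz \to Rxz).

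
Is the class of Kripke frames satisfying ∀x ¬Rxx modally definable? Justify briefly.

Not modally definable

Modal frame validity is preserved under surjective bounded morphisms.
The 3-cycle (worlds 0,1,2 with 0→1→2→0) is irreflexive, and the map sending every world to a single reflexive point • is a surjective bounded morphism (forth: every edge maps to (•,•); back: every world has a successor). So any modal formula valid on the 3-cycle is also valid on the reflexive point, which is not irreflexive.
So no modal formula (or set of formulas) defines exactly the irreflexive frames.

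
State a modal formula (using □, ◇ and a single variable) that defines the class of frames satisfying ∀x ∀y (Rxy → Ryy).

This is shift-reflexivity; the standard corresponding axiom is T□: □(□ψ → ψ).
Suppose □(□ψ→ψ) is valid. Take Rxy and set V(ψ)={w : Ryw}. Then at y, □ψ holds; since □(□ψ→ψ) at x, □ψ→ψ at y, so ψ at y, i.e. Ryy.

□(□ψ → ψ)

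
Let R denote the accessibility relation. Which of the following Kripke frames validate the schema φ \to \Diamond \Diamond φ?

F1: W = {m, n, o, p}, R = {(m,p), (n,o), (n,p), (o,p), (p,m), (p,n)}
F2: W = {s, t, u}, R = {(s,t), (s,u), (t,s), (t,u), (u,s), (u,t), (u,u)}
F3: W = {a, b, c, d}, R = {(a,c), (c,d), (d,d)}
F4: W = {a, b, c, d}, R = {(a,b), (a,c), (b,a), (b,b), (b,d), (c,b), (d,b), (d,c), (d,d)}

This is the axiom for a generalized confluence (Geach) condition; its first-order frame correspondent is \forall x \exists w (x = w \wedge x R^2 w).
F1: fails — at o but no w with o=w and oR²w.
F2: satisfies the condition.
F3: fails — at a but no w with a=w and aR²w.
F4: fails — at c but no w with c=w and cR²w.
Valid on: F2.

F2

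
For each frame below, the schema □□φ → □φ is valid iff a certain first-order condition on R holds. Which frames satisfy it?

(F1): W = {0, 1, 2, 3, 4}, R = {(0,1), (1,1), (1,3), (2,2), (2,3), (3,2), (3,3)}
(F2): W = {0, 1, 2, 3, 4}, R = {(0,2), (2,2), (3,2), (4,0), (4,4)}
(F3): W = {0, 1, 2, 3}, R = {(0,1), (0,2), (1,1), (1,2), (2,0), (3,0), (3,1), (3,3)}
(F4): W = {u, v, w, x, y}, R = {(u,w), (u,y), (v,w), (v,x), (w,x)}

The schema corresponds to density: ∀x ∀y (Rxy → ∃z (Rxz ∧ Rzy)).
(F1): ✓.
(F2): ✓.
(F3): fails — R20 but no z with R2z and Rz0.
(F4): fails — Ruw but no z with Ruz and Rzw.

(F1), (F2)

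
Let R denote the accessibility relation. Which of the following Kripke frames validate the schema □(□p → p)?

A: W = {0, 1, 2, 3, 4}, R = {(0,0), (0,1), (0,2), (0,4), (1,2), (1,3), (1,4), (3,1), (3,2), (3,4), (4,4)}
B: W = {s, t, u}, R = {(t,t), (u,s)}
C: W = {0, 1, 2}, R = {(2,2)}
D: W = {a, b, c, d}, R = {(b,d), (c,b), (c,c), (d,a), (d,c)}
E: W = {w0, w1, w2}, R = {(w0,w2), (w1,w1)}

This is the axiom for shift-reflexivity; its first-order frame correspondent is ∀x ∀y (Rxy → Ryy).
A: fails — R32 but not R22.
B: fails — Rus but not Rss.
C: holds.
D: fails — Rcb but not Rbb.
E: fails — Rw0w2 but not Rw2w2.
Valid on: C.

C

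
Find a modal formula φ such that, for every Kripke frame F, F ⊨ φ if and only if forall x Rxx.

□s → s

This is reflexivity; the standard corresponding axiom is T: □s → s.
Suppose □s→s is valid. At any x set V(s)={w : Rxw}. Then □s holds at x, so s holds at x, i.e. Rxx.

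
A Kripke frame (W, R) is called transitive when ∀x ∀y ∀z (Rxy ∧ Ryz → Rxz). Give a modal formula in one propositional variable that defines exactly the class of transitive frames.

The condition is transitivity. The 4 schema □q → □□q defines it.
Suppose □q→□□q is valid. Take Rxy, Ryz and set V(q)={w : Rxw}. Then □q at x, so □□q at x, so □q at y, so q at z, i.e. Rxz.

□q → □□q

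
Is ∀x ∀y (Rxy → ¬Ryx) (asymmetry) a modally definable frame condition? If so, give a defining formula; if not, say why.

Modal frame validity is preserved under surjective bounded morphisms.
The 4-cycle (worlds w0,w1,w2,w3 with w0→w1→w2→w3→w0) is asymmetric. Mapping every world to a single reflexive point • is a surjective bounded morphism, and the reflexive point is not asymmetric (R•• but asymmetry requires ¬R••).
Hence asymmetry is not modally definable.

Not definable by any modal formula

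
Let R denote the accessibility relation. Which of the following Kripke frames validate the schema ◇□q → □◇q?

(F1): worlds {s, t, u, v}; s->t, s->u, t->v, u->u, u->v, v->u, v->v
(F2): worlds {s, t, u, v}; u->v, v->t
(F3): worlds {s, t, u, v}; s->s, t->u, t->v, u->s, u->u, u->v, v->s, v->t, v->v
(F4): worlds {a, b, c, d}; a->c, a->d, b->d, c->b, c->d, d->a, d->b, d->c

Frame correspondent (Sahlqvist): ∀x ∀y ∀z (Rxy ∧ Rxz → ∃w (Ryw ∧ Rzw)) — i.e. convergence.
(F1): satisfies the condition.
(F2): fails — Rvt and Rvt but t and t have no common successor.
(F3): fails — Rvt and Rvs but t and s have no common successor.
(F4): fails — Rcd and Rcb but d and b have no common successor.
Valid on: (F1).

(F1)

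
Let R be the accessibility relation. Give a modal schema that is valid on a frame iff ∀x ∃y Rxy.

□ψ → ◇ψ

The condition is seriality. The D schema □ψ → ◇ψ defines it.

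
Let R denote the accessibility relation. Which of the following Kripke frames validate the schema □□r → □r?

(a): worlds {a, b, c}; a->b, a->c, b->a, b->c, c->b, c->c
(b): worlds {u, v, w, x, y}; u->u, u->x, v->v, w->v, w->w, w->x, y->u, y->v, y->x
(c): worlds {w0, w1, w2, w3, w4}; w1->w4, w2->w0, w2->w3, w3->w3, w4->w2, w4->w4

The schema corresponds to density: ∀x ∀y (Rxy → ∃z (Rxz ∧ Rzy)).
(a): fails — Rba but no z with Rbz and Rza.
(b): holds.
(c): fails — Rw2w0 but no z with Rw2z and Rzw0.
Valid on: (b).

(b)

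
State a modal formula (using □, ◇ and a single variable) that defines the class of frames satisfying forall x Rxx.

□q → q

The condition is reflexivity. The T schema □q → q defines it.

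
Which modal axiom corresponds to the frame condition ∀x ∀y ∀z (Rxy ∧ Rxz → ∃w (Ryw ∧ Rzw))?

◇□p → □◇p

The condition is convergence. The .2 schema ◇□p → □◇p defines it.
Suppose ◇□p→□◇p is valid. Take Rxy, Rxz and set V(p)={w : Ryw}. Then □p at y so ◇□p at x, so □◇p at x, so ◇p at z, giving w with Rzw and Ryw.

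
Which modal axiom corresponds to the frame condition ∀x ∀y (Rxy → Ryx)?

The condition is symmetry. The B schema p → □◇p defines it.
Suppose p→□◇p is valid. Take Rxy and set V(p)={x}. Then p at x, so □◇p at x, so ◇p at y, so some z with Ryz has p; z=x, i.e. Ryx.

p → □◇p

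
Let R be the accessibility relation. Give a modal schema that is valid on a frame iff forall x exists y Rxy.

□r → ◇r

A defining formula is □r → ◇r (the D axiom).
Suppose □r→◇r is valid. At any x set V(r)=W. Then □r at x, so ◇r at x, so x has a successor.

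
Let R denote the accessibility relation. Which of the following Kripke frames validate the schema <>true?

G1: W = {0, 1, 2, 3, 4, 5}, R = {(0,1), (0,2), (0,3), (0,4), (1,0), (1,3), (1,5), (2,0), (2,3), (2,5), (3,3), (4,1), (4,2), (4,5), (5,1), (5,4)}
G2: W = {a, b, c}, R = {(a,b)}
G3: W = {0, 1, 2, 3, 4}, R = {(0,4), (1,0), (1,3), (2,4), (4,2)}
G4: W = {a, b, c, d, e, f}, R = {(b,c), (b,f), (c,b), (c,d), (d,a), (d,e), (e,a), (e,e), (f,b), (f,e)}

G1

The schema corresponds to seriality: forall x exists y Rxy.
G1: satisfies the condition.
G2: fails — world b has no successor.
G3: fails — world 3 has no successor.
G4: fails — world a has no successor.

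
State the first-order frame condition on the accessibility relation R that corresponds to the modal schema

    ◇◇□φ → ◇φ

This is a Sahlqvist (Geach-type) schema ◇^2□^1φ → □^0◇^1φ.
Minimal-valuation argument: fix x; take any y with xR^2y and any z with xR^0z. Set V(φ) to the set of worlds R-reachable from y in exactly 1 step. Then □^1φ holds at y, so the antecedent holds at x; validity forces ◇^1φ at z, giving a w with zR^1w and yR^1w.
First-order correspondent: ∀x ∀y (xR²y → ∃w (yRw ∧ xRw)).

∀x ∀y (xR²y → ∃w (yRw ∧ xRw))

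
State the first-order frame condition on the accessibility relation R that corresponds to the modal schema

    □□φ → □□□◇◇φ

This is a Sahlqvist (Geach-type) schema ◇^0□^2φ → □^3◇^2φ.
Minimal-valuation argument: fix x; take any y with xR^0y and any z with xR^3z. Set V(φ) to the set of worlds R-reachable from y in exactly 2 steps. Then □^2φ holds at y, so the antecedent holds at x; validity forces ◇^2φ at z, giving a w with zR^2w and yR^2w.
First-order correspondent: ∀x ∀z (xR³z → ∃w (xR²w ∧ zR²w)).

∀x ∀z (xR³z → ∃w (xR²w ∧ zR²w))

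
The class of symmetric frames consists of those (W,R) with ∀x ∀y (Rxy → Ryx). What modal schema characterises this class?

p → □◇p

The condition is symmetry. The B schema p → □◇p defines it.
Suppose p→□◇p is valid. Take Rxy and set V(p)={x}. Then p at x, so □◇p at x, so ◇p at y, so some z with Ryz has p; z=x, i.e. Ryx.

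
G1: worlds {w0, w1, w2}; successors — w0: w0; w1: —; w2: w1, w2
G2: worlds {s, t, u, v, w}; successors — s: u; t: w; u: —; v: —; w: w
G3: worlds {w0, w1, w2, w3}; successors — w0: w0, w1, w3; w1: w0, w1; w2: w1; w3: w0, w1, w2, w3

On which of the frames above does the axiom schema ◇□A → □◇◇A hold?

The schema corresponds to a generalized confluence (Geach) condition: ∀x ∀y ∀z ((xRy ∧ xRz) → ∃w (yRw ∧ zR²w)).
G1: fails — w2Rw1, w2Rw1 but no w with w1Rw and w1R²w.
G2: fails — sRu, sRu but no w* with uRw* and uR²w*.
G3: holds.
Valid on: G3.

G3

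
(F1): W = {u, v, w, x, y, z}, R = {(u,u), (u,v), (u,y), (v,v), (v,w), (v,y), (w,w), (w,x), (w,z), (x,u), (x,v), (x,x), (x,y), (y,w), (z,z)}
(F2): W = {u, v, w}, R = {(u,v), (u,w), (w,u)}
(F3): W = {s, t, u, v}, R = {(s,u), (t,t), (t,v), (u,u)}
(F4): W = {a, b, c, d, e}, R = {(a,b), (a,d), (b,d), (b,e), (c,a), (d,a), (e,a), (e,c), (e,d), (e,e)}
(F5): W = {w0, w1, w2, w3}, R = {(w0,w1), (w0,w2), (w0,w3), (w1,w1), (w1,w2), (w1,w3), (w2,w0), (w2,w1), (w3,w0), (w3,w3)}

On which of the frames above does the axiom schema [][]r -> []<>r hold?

Frame correspondent (Sahlqvist): forall x forall z (xRz -> exists w (x R^2 w & zRw)) — i.e. a generalized confluence (Geach) condition.
(F1): ✓.
(F2): fails — uRv but no t with uR²t and vRt.
(F3): fails — tRv but no w with tR²w and vRw.
(F4): ✓.
(F5): ✓.

(F1), (F4), (F5)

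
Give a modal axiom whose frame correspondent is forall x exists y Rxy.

The condition is seriality. The D schema □p → ◇p defines it.
Suppose □p→◇p is valid. At any x set V(p)=W. Then □p at x, so ◇p at x, so x has a successor.

□p → ◇p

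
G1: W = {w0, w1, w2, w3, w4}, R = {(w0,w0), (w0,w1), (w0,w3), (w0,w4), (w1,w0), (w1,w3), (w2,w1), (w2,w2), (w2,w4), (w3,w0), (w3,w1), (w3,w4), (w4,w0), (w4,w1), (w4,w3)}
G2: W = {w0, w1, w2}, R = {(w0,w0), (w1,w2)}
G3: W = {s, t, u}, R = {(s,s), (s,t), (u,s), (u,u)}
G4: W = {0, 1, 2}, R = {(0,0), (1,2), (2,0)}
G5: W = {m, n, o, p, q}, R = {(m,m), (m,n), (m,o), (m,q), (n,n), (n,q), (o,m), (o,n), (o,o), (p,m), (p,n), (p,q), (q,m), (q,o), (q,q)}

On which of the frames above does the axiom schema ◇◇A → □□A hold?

G2, G4

Frame correspondent (Sahlqvist): ∀x ∀y ∀z ((xR²y ∧ xR²z) → ∃w (y = w ∧ z = w)) — i.e. a generalized confluence (Geach) condition.
G1: fails — w0R²w0, w0R²w1 but w0 ≠ w1.
G2: ✓.
G3: fails — sR²s, sR²t but s ≠ t.
G4: ✓.
G5: fails — mR²m, mR²n but m ≠ n.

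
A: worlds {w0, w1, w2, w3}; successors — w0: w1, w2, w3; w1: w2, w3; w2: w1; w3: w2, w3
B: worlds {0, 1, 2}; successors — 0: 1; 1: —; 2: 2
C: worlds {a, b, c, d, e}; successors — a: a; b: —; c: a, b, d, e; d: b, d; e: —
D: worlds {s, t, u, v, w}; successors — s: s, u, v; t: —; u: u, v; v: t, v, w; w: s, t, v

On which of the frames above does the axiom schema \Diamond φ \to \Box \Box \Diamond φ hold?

B

The schema corresponds to a generalized confluence (Geach) condition: \forall x \forall y \forall z ((xRy \wedge x R^2 z) \to \exists w (y = w \wedge zRw)).
A: fails — w0Rw1, w0R²w1 but no w with w1=w and w1Rw.
B: holds.
C: fails — cRa, cR²b but no w with a=w and bRw.
D: fails — sRs, sR²t but no w* with s=w* and tRw*.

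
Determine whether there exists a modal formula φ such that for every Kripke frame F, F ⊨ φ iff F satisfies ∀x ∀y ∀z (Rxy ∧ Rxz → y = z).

The condition is partial functionality. A defining modal formula is ◇r → □r.
Suppose ◇r→□r is valid. Take Rxy, Rxz and set V(r)={y}. Then ◇r at x, so □r at x, so r at z, i.e. z=y.

Yes, by ◇r → □r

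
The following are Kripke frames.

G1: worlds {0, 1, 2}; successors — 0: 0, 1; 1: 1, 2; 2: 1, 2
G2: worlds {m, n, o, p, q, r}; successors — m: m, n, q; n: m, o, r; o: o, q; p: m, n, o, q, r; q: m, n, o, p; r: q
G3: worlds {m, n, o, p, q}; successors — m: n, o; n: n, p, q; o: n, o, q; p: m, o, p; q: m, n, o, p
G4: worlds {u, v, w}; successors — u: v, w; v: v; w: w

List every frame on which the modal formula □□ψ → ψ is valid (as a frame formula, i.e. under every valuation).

G1

Frame correspondent (Sahlqvist): ∀x ∃w (xR²w ∧ x = w) — i.e. a generalized confluence (Geach) condition.
G1: holds.
G2: fails — at r but no w with rR²w and r=w.
G3: fails — at m but no w with mR²w and m=w.
G4: fails — at u but no t with uR²t and u=t.
Valid on: G1.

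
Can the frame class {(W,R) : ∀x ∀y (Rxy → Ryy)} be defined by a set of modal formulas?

Yes: it is shift-reflexivity, defined by the T□ schema □(□q → q).
Suppose □(□q→q) is valid. Take Rxy and set V(q)={w : Ryw}. Then at y, □q holds; since □(□q→q) at x, □q→q at y, so q at y, i.e. Ryy.

Yes — defined by □(□q → q)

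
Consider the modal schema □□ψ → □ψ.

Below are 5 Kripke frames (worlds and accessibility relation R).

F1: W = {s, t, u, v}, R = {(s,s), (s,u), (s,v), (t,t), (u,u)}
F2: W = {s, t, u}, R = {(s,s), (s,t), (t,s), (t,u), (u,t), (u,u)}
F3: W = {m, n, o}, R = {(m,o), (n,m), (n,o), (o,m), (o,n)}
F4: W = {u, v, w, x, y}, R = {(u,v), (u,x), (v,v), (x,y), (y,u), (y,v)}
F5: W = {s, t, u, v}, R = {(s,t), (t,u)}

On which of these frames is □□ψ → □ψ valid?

The schema corresponds to density: ∀x ∀y (Rxy → ∃z (Rxz ∧ Rzy)).
F1: ✓.
F2: ✓.
F3: fails — Ron but no z with Roz and Rzn.
F4: fails — Rux but no z with Ruz and Rzx.
F5: fails — Rtu but no z with Rtz and Rzu.
Valid on: F1, F2.

F1, F2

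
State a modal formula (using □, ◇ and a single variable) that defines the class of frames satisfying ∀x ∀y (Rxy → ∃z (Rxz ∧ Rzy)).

□□ψ → □ψ

This is density; the standard corresponding axiom is C4: □□ψ → □ψ.
Suppose □□ψ→□ψ is valid. Take Rxy and set V(ψ)={w : xR²w}. Then □□ψ at x, so □ψ at x, so ψ at y, i.e. ∃z(Rxz∧Rzy).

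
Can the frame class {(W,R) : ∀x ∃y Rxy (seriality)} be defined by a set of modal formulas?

Definable; □q → ◇q defines it

Yes: it is seriality, defined by the D schema □q → ◇q.
Suppose □q→◇q is valid. At any x set V(q)=W. Then □q at x, so ◇q at x, so x has a successor.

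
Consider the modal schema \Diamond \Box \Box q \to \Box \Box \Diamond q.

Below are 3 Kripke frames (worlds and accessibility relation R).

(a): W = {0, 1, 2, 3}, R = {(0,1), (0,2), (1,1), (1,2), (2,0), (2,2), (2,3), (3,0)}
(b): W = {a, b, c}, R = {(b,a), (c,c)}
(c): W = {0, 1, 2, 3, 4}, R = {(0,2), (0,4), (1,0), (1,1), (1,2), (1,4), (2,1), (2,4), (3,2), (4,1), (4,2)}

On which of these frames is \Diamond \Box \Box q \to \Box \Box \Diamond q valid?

(b), (c)

This is the axiom for a generalized confluence (Geach) condition; its first-order frame correspondent is \forall x \forall y \forall z ((xRy \wedge x R^2 z) \to \exists w (y R^2 w \wedge zRw)).
(a): fails — 2R3, 2R²3 but no w with 3R²w and 3Rw.
(b): ✓.
(c): ✓.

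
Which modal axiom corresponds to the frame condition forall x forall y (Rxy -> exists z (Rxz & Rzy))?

This is density; the standard corresponding axiom is C4: □□r → □r.
Suppose □□r→□r is valid. Take Rxy and set V(r)={w : xR²w}. Then □□r at x, so □r at x, so r at y, i.e. ∃z(Rxz∧Rzy).

□□r → □r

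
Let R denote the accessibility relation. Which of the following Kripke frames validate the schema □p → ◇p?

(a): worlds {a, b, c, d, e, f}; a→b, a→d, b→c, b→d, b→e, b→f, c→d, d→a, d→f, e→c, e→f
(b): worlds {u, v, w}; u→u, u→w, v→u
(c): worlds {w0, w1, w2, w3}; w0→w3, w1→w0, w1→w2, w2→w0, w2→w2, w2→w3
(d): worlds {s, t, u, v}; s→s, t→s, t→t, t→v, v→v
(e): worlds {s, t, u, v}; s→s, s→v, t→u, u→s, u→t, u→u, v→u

(e)

The schema corresponds to seriality: ∀x ∃y Rxy.
(a): fails — world f has no successor.
(b): fails — world w has no successor.
(c): fails — world w3 has no successor.
(d): fails — world u has no successor.
(e): ✓.
Valid on: (e).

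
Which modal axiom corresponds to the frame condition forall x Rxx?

□q → q

A defining formula is □q → q (the T axiom).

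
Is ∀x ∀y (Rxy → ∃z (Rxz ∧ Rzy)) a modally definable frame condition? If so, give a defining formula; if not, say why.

Yes, by □□q → □q

The condition is density. A defining modal formula is □□q → □q.
Suppose □□q→□q is valid. Take Rxy and set V(q)={w : xR²w}. Then □□q at x, so □q at x, so q at y, i.e. ∃z(Rxz∧Rzy).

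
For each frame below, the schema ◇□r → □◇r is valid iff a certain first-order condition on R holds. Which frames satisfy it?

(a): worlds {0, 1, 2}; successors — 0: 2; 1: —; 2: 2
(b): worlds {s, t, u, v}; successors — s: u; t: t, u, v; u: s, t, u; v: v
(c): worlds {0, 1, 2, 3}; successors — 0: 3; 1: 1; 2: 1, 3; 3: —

(a)

This is the axiom for convergence; its first-order frame correspondent is ∀x ∀y ∀z (Rxy ∧ Rxz → ∃w (Ryw ∧ Rzw)).
(a): ✓.
(b): fails — Rtv and Rtu but v and u have no common successor.
(c): fails — R03 and R03 but 3 and 3 have no common successor.
Valid on: (a).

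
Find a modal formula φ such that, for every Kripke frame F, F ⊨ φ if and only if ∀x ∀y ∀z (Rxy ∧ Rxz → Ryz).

◇r → □◇r

The condition is the Euclidean property. The 5 schema ◇r → □◇r defines it.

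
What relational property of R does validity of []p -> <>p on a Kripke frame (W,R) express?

Suppose □p→◇p is valid. At any x set V(p)=W. Then □p at x, so ◇p at x, so x has a successor.
Conversely, any frame satisfying forall x exists y Rxy validates the schema.
So the correspondent is seriality.

Seriality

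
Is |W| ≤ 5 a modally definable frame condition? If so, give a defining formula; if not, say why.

Modal frame validity is preserved under disjoint unions.
Any modal formula valid on each of 6 disjoint one-world frames is valid on their disjoint union (validity is preserved under disjoint unions). Each one-world frame has |W|=1≤5, but the union has |W|=6.
So the class is not modally definable.

Not modally definable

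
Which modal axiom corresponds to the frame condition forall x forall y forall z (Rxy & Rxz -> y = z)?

◇q → □q

This is partial functionality; the standard corresponding axiom is CD: ◇q → □q.
Suppose ◇q→□q is valid. Take Rxy, Rxz and set V(q)={y}. Then ◇q at x, so □q at x, so q at z, i.e. z=y.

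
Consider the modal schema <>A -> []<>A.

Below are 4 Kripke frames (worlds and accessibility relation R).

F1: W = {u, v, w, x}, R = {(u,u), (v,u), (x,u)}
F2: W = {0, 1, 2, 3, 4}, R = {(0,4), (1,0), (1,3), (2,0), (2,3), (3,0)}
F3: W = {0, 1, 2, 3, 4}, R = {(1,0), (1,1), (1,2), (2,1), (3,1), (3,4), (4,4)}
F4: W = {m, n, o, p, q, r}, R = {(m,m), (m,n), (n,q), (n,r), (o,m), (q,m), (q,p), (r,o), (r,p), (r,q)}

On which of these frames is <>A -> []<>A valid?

The schema corresponds to the Euclidean property: forall x forall y forall z (Rxy & Rxz -> Ryz).
F1: ✓.
F2: fails — R04 and R04 but not R44.
F3: fails — R10 and R10 but not R00.
F4: fails — Rmn and Rmm but not Rnm.

F1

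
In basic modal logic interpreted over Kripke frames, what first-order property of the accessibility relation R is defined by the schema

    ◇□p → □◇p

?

Convergence

Suppose ◇□p→□◇p is valid. Take Rxy, Rxz and set V(p)={w : Ryw}. Then □p at y so ◇□p at x, so □◇p at x, so ◇p at z, giving w with Rzw and Ryw.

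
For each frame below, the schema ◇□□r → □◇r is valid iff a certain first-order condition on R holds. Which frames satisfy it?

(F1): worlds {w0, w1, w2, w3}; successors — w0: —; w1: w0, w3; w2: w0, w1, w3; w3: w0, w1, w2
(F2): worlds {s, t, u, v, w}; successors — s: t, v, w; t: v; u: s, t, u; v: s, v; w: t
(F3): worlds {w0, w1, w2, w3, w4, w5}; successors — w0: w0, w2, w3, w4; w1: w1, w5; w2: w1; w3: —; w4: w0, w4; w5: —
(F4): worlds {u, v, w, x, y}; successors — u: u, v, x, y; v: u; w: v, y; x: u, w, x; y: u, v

This is the axiom for a generalized confluence (Geach) condition; its first-order frame correspondent is ∀x ∀y ∀z ((xRy ∧ xRz) → ∃w (yR²w ∧ zRw)).
(F1): fails — w1Rw0, w1Rw0 but no w with w0R²w and w0Rw.
(F2): fails — sRt, sRw but no w* with tR²w* and wRw*.
(F3): fails — w0Rw0, w0Rw3 but no w with w0R²w and w3Rw.
(F4): holds.
Valid on: (F4).

(F4)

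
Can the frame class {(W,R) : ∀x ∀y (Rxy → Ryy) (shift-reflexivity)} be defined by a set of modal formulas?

Yes, by □(□r → r)

This is a Sahlqvist condition; the T□ axiom □(□r → r) defines it.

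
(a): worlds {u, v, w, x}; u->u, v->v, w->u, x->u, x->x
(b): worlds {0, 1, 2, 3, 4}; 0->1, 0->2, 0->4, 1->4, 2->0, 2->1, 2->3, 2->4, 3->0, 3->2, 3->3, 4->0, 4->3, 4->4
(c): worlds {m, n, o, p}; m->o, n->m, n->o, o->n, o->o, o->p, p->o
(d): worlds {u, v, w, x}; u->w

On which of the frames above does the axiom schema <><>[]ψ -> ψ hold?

(d)

This is the axiom for a generalized confluence (Geach) condition; its first-order frame correspondent is forall x forall y (x R^2 y -> exists w (yRw & x = w)).
(a): fails — wR²u but no t with uRt and w=t.
(b): fails — 0R²0 but no w with 0Rw and 0=w.
(c): fails — mR²o but no w with oRw and m=w.
(d): ✓.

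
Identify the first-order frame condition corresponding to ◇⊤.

◇⊤ holds at w iff w has a successor, so frame-validity of ◇⊤ is exactly seriality. Equivalently via □p → ◇p:
Suppose □p→◇p is valid. At any x set V(p)=W. Then □p at x, so ◇p at x, so x has a successor.
Conversely, any frame satisfying ∀x ∃y Rxy validates the schema.
Frame condition: ∀x ∃y Rxy.

seriality: ∀x ∃y Rxy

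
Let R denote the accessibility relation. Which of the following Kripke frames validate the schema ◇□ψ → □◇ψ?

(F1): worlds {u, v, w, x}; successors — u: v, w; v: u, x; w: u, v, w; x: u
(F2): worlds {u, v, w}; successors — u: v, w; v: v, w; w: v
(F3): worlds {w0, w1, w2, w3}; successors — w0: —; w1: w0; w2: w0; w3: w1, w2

The schema corresponds to convergence: ∀x ∀y ∀z (Rxy ∧ Rxz → ∃w (Ryw ∧ Rzw)).
(F1): fails — Rvu and Rvx but u and x have no common successor.
(F2): condition met.
(F3): fails — Rw1w0 and Rw1w0 but w0 and w0 have no common successor.

(F2)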